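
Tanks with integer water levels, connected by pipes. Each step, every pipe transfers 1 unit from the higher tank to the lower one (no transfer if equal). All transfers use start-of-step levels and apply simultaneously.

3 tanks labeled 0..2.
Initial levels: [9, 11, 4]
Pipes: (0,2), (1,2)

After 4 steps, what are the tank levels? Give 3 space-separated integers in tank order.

Answer: 8 8 8

Derivation:
Step 1: flows [0->2,1->2] -> levels [8 10 6]
Step 2: flows [0->2,1->2] -> levels [7 9 8]
Step 3: flows [2->0,1->2] -> levels [8 8 8]
Step 4: flows [0=2,1=2] -> levels [8 8 8]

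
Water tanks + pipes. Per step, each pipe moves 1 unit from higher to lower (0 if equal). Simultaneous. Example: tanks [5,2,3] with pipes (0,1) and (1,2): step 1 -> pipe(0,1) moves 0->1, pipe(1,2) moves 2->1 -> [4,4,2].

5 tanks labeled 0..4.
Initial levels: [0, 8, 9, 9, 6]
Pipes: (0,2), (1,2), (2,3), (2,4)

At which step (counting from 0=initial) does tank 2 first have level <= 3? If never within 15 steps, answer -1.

Answer: -1

Derivation:
Step 1: flows [2->0,2->1,2=3,2->4] -> levels [1 9 6 9 7]
Step 2: flows [2->0,1->2,3->2,4->2] -> levels [2 8 8 8 6]
Step 3: flows [2->0,1=2,2=3,2->4] -> levels [3 8 6 8 7]
Step 4: flows [2->0,1->2,3->2,4->2] -> levels [4 7 8 7 6]
Step 5: flows [2->0,2->1,2->3,2->4] -> levels [5 8 4 8 7]
Step 6: flows [0->2,1->2,3->2,4->2] -> levels [4 7 8 7 6]
  -> period-2 cycle (repeats step 4); tank 2 never drops to <=3
Tank 2 never reaches <=3 within 15 steps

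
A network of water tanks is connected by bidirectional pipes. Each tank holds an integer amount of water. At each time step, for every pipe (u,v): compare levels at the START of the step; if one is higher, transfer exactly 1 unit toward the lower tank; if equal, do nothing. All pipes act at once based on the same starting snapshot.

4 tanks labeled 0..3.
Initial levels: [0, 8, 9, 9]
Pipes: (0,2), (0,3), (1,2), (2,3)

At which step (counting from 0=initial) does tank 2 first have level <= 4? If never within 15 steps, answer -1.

Answer: -1

Derivation:
Step 1: flows [2->0,3->0,2->1,2=3] -> levels [2 9 7 8]
Step 2: flows [2->0,3->0,1->2,3->2] -> levels [4 8 8 6]
Step 3: flows [2->0,3->0,1=2,2->3] -> levels [6 8 6 6]
Step 4: flows [0=2,0=3,1->2,2=3] -> levels [6 7 7 6]
Step 5: flows [2->0,0=3,1=2,2->3] -> levels [7 7 5 7]
Step 6: flows [0->2,0=3,1->2,3->2] -> levels [6 6 8 6]
Step 7: flows [2->0,0=3,2->1,2->3] -> levels [7 7 5 7]
  -> period-2 cycle (repeats step 5); tank 2 never drops to <=4
Tank 2 never reaches <=4 within 15 steps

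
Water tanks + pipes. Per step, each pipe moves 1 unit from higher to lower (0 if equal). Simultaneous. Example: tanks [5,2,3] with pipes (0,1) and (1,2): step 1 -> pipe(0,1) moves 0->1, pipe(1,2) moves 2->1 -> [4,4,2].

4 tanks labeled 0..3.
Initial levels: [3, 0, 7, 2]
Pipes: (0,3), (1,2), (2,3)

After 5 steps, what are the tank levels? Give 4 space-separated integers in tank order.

Step 1: flows [0->3,2->1,2->3] -> levels [2 1 5 4]
Step 2: flows [3->0,2->1,2->3] -> levels [3 2 3 4]
Step 3: flows [3->0,2->1,3->2] -> levels [4 3 3 2]
Step 4: flows [0->3,1=2,2->3] -> levels [3 3 2 4]
Step 5: flows [3->0,1->2,3->2] -> levels [4 2 4 2]

Answer: 4 2 4 2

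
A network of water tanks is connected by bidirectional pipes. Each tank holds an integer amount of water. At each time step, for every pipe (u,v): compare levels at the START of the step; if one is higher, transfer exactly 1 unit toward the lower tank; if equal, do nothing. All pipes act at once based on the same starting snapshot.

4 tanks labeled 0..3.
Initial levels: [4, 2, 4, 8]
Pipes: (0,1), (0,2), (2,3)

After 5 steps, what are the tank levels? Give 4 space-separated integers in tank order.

Answer: 3 5 6 4

Derivation:
Step 1: flows [0->1,0=2,3->2] -> levels [3 3 5 7]
Step 2: flows [0=1,2->0,3->2] -> levels [4 3 5 6]
Step 3: flows [0->1,2->0,3->2] -> levels [4 4 5 5]
Step 4: flows [0=1,2->0,2=3] -> levels [5 4 4 5]
Step 5: flows [0->1,0->2,3->2] -> levels [3 5 6 4]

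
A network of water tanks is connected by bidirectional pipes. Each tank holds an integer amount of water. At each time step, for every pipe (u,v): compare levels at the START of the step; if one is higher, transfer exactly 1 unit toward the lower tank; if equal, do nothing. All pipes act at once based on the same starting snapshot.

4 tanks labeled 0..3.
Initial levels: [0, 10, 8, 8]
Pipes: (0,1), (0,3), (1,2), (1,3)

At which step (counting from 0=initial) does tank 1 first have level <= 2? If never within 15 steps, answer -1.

Answer: -1

Derivation:
Step 1: flows [1->0,3->0,1->2,1->3] -> levels [2 7 9 8]
Step 2: flows [1->0,3->0,2->1,3->1] -> levels [4 8 8 6]
Step 3: flows [1->0,3->0,1=2,1->3] -> levels [6 6 8 6]
Step 4: flows [0=1,0=3,2->1,1=3] -> levels [6 7 7 6]
Step 5: flows [1->0,0=3,1=2,1->3] -> levels [7 5 7 7]
Step 6: flows [0->1,0=3,2->1,3->1] -> levels [6 8 6 6]
Step 7: flows [1->0,0=3,1->2,1->3] -> levels [7 5 7 7]
  -> period-2 cycle (repeats step 5); tank 1 never drops to <=2
Tank 1 never reaches <=2 within 15 steps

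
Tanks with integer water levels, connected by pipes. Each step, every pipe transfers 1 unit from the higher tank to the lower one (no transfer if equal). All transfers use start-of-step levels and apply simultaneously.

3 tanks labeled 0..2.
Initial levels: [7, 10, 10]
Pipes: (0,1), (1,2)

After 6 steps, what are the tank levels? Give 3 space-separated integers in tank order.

Step 1: flows [1->0,1=2] -> levels [8 9 10]
Step 2: flows [1->0,2->1] -> levels [9 9 9]
Step 3: flows [0=1,1=2] -> levels [9 9 9]
  -> stable; steps 4..6 unchanged -> [9 9 9]

Answer: 9 9 9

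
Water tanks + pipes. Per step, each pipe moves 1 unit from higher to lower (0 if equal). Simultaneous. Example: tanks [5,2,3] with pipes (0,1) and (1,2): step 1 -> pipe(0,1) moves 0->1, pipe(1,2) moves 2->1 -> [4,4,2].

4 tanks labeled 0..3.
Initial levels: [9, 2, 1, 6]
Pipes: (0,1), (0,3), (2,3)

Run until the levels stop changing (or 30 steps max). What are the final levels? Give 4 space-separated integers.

Step 1: flows [0->1,0->3,3->2] -> levels [7 3 2 6]
Step 2: flows [0->1,0->3,3->2] -> levels [5 4 3 6]
Step 3: flows [0->1,3->0,3->2] -> levels [5 5 4 4]
Step 4: flows [0=1,0->3,2=3] -> levels [4 5 4 5]
Step 5: flows [1->0,3->0,3->2] -> levels [6 4 5 3]
Step 6: flows [0->1,0->3,2->3] -> levels [4 5 4 5]
  -> period-2 cycle: step 6 state = step 4 state; never stabilizes
  -> state at step 30: (30-4) mod 2 = 0, same as step 4 -> [4 5 4 5]

Answer: 4 5 4 5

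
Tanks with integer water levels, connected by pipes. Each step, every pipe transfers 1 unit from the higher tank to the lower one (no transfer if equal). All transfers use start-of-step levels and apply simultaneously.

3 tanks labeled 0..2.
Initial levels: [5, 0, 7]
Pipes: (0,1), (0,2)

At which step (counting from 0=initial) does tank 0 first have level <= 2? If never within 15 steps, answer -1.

Step 1: flows [0->1,2->0] -> levels [5 1 6]
Step 2: flows [0->1,2->0] -> levels [5 2 5]
Step 3: flows [0->1,0=2] -> levels [4 3 5]
Step 4: flows [0->1,2->0] -> levels [4 4 4]
Step 5: flows [0=1,0=2] -> levels [4 4 4]
  -> stable; tank 0 stays at 4 > 2
Tank 0 never reaches <=2 within 15 steps

Answer: -1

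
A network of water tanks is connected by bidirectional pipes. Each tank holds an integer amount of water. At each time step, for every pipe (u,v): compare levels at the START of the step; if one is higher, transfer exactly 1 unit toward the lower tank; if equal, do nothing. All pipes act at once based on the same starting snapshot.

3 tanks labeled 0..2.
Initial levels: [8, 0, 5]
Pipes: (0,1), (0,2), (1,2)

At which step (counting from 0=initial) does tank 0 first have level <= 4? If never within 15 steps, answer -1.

Answer: 2

Derivation:
Step 1: flows [0->1,0->2,2->1] -> levels [6 2 5]
Step 2: flows [0->1,0->2,2->1] -> levels [4 4 5]
Tank 0 first reaches <=4 at step 2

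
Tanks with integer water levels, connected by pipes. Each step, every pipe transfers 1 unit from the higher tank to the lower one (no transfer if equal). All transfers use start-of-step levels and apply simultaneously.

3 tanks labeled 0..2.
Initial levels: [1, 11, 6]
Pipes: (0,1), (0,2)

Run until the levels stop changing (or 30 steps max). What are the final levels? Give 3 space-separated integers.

Answer: 6 6 6

Derivation:
Step 1: flows [1->0,2->0] -> levels [3 10 5]
Step 2: flows [1->0,2->0] -> levels [5 9 4]
Step 3: flows [1->0,0->2] -> levels [5 8 5]
Step 4: flows [1->0,0=2] -> levels [6 7 5]
Step 5: flows [1->0,0->2] -> levels [6 6 6]
Step 6: flows [0=1,0=2] -> levels [6 6 6]
  -> stable (no change)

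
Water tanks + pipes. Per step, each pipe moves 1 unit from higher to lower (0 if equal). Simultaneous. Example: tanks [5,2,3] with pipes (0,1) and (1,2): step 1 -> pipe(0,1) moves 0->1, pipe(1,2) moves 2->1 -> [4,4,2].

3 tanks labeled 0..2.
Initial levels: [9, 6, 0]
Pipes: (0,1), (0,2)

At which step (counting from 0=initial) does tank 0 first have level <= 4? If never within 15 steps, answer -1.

Answer: -1

Derivation:
Step 1: flows [0->1,0->2] -> levels [7 7 1]
Step 2: flows [0=1,0->2] -> levels [6 7 2]
Step 3: flows [1->0,0->2] -> levels [6 6 3]
Step 4: flows [0=1,0->2] -> levels [5 6 4]
Step 5: flows [1->0,0->2] -> levels [5 5 5]
Step 6: flows [0=1,0=2] -> levels [5 5 5]
  -> stable; tank 0 stays at 5 > 4
Tank 0 never reaches <=4 within 15 steps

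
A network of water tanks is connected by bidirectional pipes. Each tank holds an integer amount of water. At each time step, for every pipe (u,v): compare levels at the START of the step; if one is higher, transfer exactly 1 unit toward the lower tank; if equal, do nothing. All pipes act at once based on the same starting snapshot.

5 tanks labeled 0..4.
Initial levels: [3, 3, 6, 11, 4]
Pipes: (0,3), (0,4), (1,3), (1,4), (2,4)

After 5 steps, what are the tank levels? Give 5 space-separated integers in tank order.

Answer: 7 7 5 5 3

Derivation:
Step 1: flows [3->0,4->0,3->1,4->1,2->4] -> levels [5 5 5 9 3]
Step 2: flows [3->0,0->4,3->1,1->4,2->4] -> levels [5 5 4 7 6]
Step 3: flows [3->0,4->0,3->1,4->1,4->2] -> levels [7 7 5 5 3]
Step 4: flows [0->3,0->4,1->3,1->4,2->4] -> levels [5 5 4 7 6]
  -> period-2 cycle: step 4 state = step 2 state
  -> state at step 5: (5-2) mod 2 = 1, same as step 3 -> [7 7 5 5 3]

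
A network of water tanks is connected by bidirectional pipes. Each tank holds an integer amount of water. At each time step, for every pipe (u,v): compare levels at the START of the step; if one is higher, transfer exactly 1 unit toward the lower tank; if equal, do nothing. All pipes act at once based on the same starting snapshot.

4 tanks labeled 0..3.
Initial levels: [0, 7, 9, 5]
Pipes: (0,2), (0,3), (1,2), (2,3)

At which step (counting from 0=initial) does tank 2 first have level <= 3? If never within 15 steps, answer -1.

Answer: -1

Derivation:
Step 1: flows [2->0,3->0,2->1,2->3] -> levels [2 8 6 5]
Step 2: flows [2->0,3->0,1->2,2->3] -> levels [4 7 5 5]
Step 3: flows [2->0,3->0,1->2,2=3] -> levels [6 6 5 4]
Step 4: flows [0->2,0->3,1->2,2->3] -> levels [4 5 6 6]
Step 5: flows [2->0,3->0,2->1,2=3] -> levels [6 6 4 5]
Step 6: flows [0->2,0->3,1->2,3->2] -> levels [4 5 7 5]
Step 7: flows [2->0,3->0,2->1,2->3] -> levels [6 6 4 5]
  -> period-2 cycle (repeats step 5); tank 2 never drops to <=3
Tank 2 never reaches <=3 within 15 steps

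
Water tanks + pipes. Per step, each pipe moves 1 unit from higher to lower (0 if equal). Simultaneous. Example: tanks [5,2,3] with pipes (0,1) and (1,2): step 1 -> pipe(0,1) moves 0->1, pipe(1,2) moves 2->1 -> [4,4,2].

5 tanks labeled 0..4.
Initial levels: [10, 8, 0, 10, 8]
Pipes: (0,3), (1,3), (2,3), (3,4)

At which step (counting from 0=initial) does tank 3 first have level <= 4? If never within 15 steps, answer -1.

Answer: -1

Derivation:
Step 1: flows [0=3,3->1,3->2,3->4] -> levels [10 9 1 7 9]
Step 2: flows [0->3,1->3,3->2,4->3] -> levels [9 8 2 9 8]
Step 3: flows [0=3,3->1,3->2,3->4] -> levels [9 9 3 6 9]
Step 4: flows [0->3,1->3,3->2,4->3] -> levels [8 8 4 8 8]
Step 5: flows [0=3,1=3,3->2,3=4] -> levels [8 8 5 7 8]
Step 6: flows [0->3,1->3,3->2,4->3] -> levels [7 7 6 9 7]
Step 7: flows [3->0,3->1,3->2,3->4] -> levels [8 8 7 5 8]
Step 8: flows [0->3,1->3,2->3,4->3] -> levels [7 7 6 9 7]
  -> period-2 cycle (repeats step 6); tank 3 never drops to <=4
Tank 3 never reaches <=4 within 15 steps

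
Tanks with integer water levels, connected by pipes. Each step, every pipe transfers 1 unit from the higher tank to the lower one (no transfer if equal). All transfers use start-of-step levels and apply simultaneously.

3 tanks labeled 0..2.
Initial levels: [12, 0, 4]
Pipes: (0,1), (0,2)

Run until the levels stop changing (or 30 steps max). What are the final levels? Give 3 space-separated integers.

Answer: 6 5 5

Derivation:
Step 1: flows [0->1,0->2] -> levels [10 1 5]
Step 2: flows [0->1,0->2] -> levels [8 2 6]
Step 3: flows [0->1,0->2] -> levels [6 3 7]
Step 4: flows [0->1,2->0] -> levels [6 4 6]
Step 5: flows [0->1,0=2] -> levels [5 5 6]
Step 6: flows [0=1,2->0] -> levels [6 5 5]
Step 7: flows [0->1,0->2] -> levels [4 6 6]
Step 8: flows [1->0,2->0] -> levels [6 5 5]
  -> period-2 cycle: step 8 state = step 6 state; never stabilizes
  -> state at step 30: (30-6) mod 2 = 0, same as step 6 -> [6 5 5]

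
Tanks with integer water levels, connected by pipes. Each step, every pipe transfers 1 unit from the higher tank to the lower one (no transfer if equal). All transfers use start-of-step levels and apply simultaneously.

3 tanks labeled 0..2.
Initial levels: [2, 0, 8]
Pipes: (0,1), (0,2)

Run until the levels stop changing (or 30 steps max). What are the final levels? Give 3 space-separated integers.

Step 1: flows [0->1,2->0] -> levels [2 1 7]
Step 2: flows [0->1,2->0] -> levels [2 2 6]
Step 3: flows [0=1,2->0] -> levels [3 2 5]
Step 4: flows [0->1,2->0] -> levels [3 3 4]
Step 5: flows [0=1,2->0] -> levels [4 3 3]
Step 6: flows [0->1,0->2] -> levels [2 4 4]
Step 7: flows [1->0,2->0] -> levels [4 3 3]
  -> period-2 cycle: step 7 state = step 5 state; never stabilizes
  -> state at step 30: (30-5) mod 2 = 1, same as step 6 -> [2 4 4]

Answer: 2 4 4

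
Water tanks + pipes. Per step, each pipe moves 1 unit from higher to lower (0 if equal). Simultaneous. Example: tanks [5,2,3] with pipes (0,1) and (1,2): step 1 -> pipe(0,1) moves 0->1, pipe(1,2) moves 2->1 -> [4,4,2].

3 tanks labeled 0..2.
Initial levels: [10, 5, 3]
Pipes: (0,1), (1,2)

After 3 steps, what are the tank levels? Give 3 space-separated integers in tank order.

Answer: 7 6 5

Derivation:
Step 1: flows [0->1,1->2] -> levels [9 5 4]
Step 2: flows [0->1,1->2] -> levels [8 5 5]
Step 3: flows [0->1,1=2] -> levels [7 6 5]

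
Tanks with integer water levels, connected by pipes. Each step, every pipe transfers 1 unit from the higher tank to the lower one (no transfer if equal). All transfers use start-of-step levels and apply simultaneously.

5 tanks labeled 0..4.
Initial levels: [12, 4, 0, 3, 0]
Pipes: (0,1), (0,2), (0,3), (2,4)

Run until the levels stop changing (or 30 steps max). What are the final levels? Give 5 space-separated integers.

Step 1: flows [0->1,0->2,0->3,2=4] -> levels [9 5 1 4 0]
Step 2: flows [0->1,0->2,0->3,2->4] -> levels [6 6 1 5 1]
Step 3: flows [0=1,0->2,0->3,2=4] -> levels [4 6 2 6 1]
Step 4: flows [1->0,0->2,3->0,2->4] -> levels [5 5 2 5 2]
Step 5: flows [0=1,0->2,0=3,2=4] -> levels [4 5 3 5 2]
Step 6: flows [1->0,0->2,3->0,2->4] -> levels [5 4 3 4 3]
Step 7: flows [0->1,0->2,0->3,2=4] -> levels [2 5 4 5 3]
Step 8: flows [1->0,2->0,3->0,2->4] -> levels [5 4 2 4 4]
Step 9: flows [0->1,0->2,0->3,4->2] -> levels [2 5 4 5 3]
  -> period-2 cycle: step 9 state = step 7 state; never stabilizes
  -> state at step 30: (30-7) mod 2 = 1, same as step 8 -> [5 4 2 4 4]

Answer: 5 4 2 4 4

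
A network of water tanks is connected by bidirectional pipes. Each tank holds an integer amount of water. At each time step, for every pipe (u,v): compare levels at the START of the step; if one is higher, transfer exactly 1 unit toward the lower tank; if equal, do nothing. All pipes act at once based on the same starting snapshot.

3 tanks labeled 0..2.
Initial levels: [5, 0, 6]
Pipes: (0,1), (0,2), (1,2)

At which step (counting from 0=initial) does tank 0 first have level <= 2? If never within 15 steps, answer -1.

Step 1: flows [0->1,2->0,2->1] -> levels [5 2 4]
Step 2: flows [0->1,0->2,2->1] -> levels [3 4 4]
Step 3: flows [1->0,2->0,1=2] -> levels [5 3 3]
Step 4: flows [0->1,0->2,1=2] -> levels [3 4 4]
  -> period-2 cycle (repeats step 2); tank 0 never drops to <=2
Tank 0 never reaches <=2 within 15 steps

Answer: -1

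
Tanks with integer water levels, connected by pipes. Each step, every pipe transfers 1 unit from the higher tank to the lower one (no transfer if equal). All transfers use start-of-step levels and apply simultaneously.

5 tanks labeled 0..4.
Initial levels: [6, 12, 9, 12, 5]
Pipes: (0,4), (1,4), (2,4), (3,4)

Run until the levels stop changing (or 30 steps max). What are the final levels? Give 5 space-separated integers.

Step 1: flows [0->4,1->4,2->4,3->4] -> levels [5 11 8 11 9]
Step 2: flows [4->0,1->4,4->2,3->4] -> levels [6 10 9 10 9]
Step 3: flows [4->0,1->4,2=4,3->4] -> levels [7 9 9 9 10]
Step 4: flows [4->0,4->1,4->2,4->3] -> levels [8 10 10 10 6]
Step 5: flows [0->4,1->4,2->4,3->4] -> levels [7 9 9 9 10]
  -> period-2 cycle: step 5 state = step 3 state; never stabilizes
  -> state at step 30: (30-3) mod 2 = 1, same as step 4 -> [8 10 10 10 6]

Answer: 8 10 10 10 6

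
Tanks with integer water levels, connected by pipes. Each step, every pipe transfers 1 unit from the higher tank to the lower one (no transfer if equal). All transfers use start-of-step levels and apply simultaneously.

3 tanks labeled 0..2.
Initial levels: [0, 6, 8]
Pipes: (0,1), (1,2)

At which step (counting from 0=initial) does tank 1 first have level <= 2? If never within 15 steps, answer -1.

Answer: -1

Derivation:
Step 1: flows [1->0,2->1] -> levels [1 6 7]
Step 2: flows [1->0,2->1] -> levels [2 6 6]
Step 3: flows [1->0,1=2] -> levels [3 5 6]
Step 4: flows [1->0,2->1] -> levels [4 5 5]
Step 5: flows [1->0,1=2] -> levels [5 4 5]
Step 6: flows [0->1,2->1] -> levels [4 6 4]
Step 7: flows [1->0,1->2] -> levels [5 4 5]
  -> period-2 cycle (repeats step 5); tank 1 never drops to <=2
Tank 1 never reaches <=2 within 15 steps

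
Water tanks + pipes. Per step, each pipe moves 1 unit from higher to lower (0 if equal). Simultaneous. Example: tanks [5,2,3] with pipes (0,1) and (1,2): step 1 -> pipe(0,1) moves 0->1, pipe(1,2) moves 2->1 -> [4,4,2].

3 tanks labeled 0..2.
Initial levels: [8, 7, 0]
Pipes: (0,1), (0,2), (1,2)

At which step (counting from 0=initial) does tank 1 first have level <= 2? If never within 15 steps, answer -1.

Answer: -1

Derivation:
Step 1: flows [0->1,0->2,1->2] -> levels [6 7 2]
Step 2: flows [1->0,0->2,1->2] -> levels [6 5 4]
Step 3: flows [0->1,0->2,1->2] -> levels [4 5 6]
Step 4: flows [1->0,2->0,2->1] -> levels [6 5 4]
  -> period-2 cycle (repeats step 2); tank 1 never drops to <=2
Tank 1 never reaches <=2 within 15 steps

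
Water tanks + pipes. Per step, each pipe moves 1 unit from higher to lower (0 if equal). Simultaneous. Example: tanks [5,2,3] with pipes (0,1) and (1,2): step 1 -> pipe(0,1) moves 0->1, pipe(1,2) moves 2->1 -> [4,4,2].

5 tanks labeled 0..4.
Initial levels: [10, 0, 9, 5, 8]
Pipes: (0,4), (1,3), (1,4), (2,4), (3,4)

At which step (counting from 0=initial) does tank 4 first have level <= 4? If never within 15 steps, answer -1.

Answer: -1

Derivation:
Step 1: flows [0->4,3->1,4->1,2->4,4->3] -> levels [9 2 8 5 8]
Step 2: flows [0->4,3->1,4->1,2=4,4->3] -> levels [8 4 8 5 7]
Step 3: flows [0->4,3->1,4->1,2->4,4->3] -> levels [7 6 7 5 7]
Step 4: flows [0=4,1->3,4->1,2=4,4->3] -> levels [7 6 7 7 5]
Step 5: flows [0->4,3->1,1->4,2->4,3->4] -> levels [6 6 6 5 9]
Step 6: flows [4->0,1->3,4->1,4->2,4->3] -> levels [7 6 7 7 5]
  -> period-2 cycle (repeats step 4); tank 4 never drops to <=4
Tank 4 never reaches <=4 within 15 steps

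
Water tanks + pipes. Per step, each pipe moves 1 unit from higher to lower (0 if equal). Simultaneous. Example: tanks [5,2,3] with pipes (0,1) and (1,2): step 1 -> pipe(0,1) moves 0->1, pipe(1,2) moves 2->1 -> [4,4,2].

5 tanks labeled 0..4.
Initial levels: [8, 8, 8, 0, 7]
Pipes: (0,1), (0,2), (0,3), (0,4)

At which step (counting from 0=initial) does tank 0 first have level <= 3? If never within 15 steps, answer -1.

Step 1: flows [0=1,0=2,0->3,0->4] -> levels [6 8 8 1 8]
Step 2: flows [1->0,2->0,0->3,4->0] -> levels [8 7 7 2 7]
Step 3: flows [0->1,0->2,0->3,0->4] -> levels [4 8 8 3 8]
Step 4: flows [1->0,2->0,0->3,4->0] -> levels [6 7 7 4 7]
Step 5: flows [1->0,2->0,0->3,4->0] -> levels [8 6 6 5 6]
Step 6: flows [0->1,0->2,0->3,0->4] -> levels [4 7 7 6 7]
Step 7: flows [1->0,2->0,3->0,4->0] -> levels [8 6 6 5 6]
  -> period-2 cycle (repeats step 5); tank 0 never drops to <=3
Tank 0 never reaches <=3 within 15 steps

Answer: -1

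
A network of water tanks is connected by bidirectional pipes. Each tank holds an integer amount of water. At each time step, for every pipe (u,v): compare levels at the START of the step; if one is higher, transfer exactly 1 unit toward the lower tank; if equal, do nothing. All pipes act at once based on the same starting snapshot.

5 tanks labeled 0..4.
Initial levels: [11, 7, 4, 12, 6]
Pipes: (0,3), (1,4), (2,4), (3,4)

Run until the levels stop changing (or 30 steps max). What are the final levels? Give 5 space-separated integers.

Step 1: flows [3->0,1->4,4->2,3->4] -> levels [12 6 5 10 7]
Step 2: flows [0->3,4->1,4->2,3->4] -> levels [11 7 6 10 6]
Step 3: flows [0->3,1->4,2=4,3->4] -> levels [10 6 6 10 8]
Step 4: flows [0=3,4->1,4->2,3->4] -> levels [10 7 7 9 7]
Step 5: flows [0->3,1=4,2=4,3->4] -> levels [9 7 7 9 8]
Step 6: flows [0=3,4->1,4->2,3->4] -> levels [9 8 8 8 7]
Step 7: flows [0->3,1->4,2->4,3->4] -> levels [8 7 7 8 10]
Step 8: flows [0=3,4->1,4->2,4->3] -> levels [8 8 8 9 7]
Step 9: flows [3->0,1->4,2->4,3->4] -> levels [9 7 7 7 10]
Step 10: flows [0->3,4->1,4->2,4->3] -> levels [8 8 8 9 7]
  -> period-2 cycle: step 10 state = step 8 state; never stabilizes
  -> state at step 30: (30-8) mod 2 = 0, same as step 8 -> [8 8 8 9 7]

Answer: 8 8 8 9 7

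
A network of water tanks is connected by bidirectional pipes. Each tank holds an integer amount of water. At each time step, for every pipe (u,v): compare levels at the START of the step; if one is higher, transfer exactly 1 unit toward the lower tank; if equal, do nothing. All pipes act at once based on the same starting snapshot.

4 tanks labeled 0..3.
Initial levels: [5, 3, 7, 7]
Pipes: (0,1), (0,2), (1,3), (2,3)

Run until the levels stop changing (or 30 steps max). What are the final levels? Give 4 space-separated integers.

Step 1: flows [0->1,2->0,3->1,2=3] -> levels [5 5 6 6]
Step 2: flows [0=1,2->0,3->1,2=3] -> levels [6 6 5 5]
Step 3: flows [0=1,0->2,1->3,2=3] -> levels [5 5 6 6]
  -> period-2 cycle: step 3 state = step 1 state; never stabilizes
  -> state at step 30: (30-1) mod 2 = 1, same as step 2 -> [6 6 5 5]

Answer: 6 6 5 5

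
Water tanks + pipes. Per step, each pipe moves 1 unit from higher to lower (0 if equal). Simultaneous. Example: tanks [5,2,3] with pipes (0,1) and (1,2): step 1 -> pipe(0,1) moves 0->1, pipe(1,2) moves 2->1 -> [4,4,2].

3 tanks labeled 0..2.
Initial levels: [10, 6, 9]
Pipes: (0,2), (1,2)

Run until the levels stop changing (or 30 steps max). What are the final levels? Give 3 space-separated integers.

Answer: 9 9 7

Derivation:
Step 1: flows [0->2,2->1] -> levels [9 7 9]
Step 2: flows [0=2,2->1] -> levels [9 8 8]
Step 3: flows [0->2,1=2] -> levels [8 8 9]
Step 4: flows [2->0,2->1] -> levels [9 9 7]
Step 5: flows [0->2,1->2] -> levels [8 8 9]
  -> period-2 cycle: step 5 state = step 3 state; never stabilizes
  -> state at step 30: (30-3) mod 2 = 1, same as step 4 -> [9 9 7]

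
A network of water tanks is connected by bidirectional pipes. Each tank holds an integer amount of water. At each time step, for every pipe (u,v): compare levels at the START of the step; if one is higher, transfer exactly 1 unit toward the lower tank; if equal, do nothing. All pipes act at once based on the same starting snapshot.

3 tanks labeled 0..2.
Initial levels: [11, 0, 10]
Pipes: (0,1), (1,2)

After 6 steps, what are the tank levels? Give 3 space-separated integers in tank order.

Answer: 7 8 6

Derivation:
Step 1: flows [0->1,2->1] -> levels [10 2 9]
Step 2: flows [0->1,2->1] -> levels [9 4 8]
Step 3: flows [0->1,2->1] -> levels [8 6 7]
Step 4: flows [0->1,2->1] -> levels [7 8 6]
Step 5: flows [1->0,1->2] -> levels [8 6 7]
  -> period-2 cycle: step 5 state = step 3 state
  -> state at step 6: (6-3) mod 2 = 1, same as step 4 -> [7 8 6]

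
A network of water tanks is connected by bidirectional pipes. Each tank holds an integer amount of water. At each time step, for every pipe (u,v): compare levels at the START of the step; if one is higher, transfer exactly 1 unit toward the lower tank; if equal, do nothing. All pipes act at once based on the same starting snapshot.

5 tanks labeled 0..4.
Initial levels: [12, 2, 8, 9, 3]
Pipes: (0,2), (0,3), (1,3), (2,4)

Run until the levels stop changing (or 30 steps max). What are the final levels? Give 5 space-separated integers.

Answer: 6 6 8 8 6

Derivation:
Step 1: flows [0->2,0->3,3->1,2->4] -> levels [10 3 8 9 4]
Step 2: flows [0->2,0->3,3->1,2->4] -> levels [8 4 8 9 5]
Step 3: flows [0=2,3->0,3->1,2->4] -> levels [9 5 7 7 6]
Step 4: flows [0->2,0->3,3->1,2->4] -> levels [7 6 7 7 7]
Step 5: flows [0=2,0=3,3->1,2=4] -> levels [7 7 7 6 7]
Step 6: flows [0=2,0->3,1->3,2=4] -> levels [6 6 7 8 7]
Step 7: flows [2->0,3->0,3->1,2=4] -> levels [8 7 6 6 7]
Step 8: flows [0->2,0->3,1->3,4->2] -> levels [6 6 8 8 6]
Step 9: flows [2->0,3->0,3->1,2->4] -> levels [8 7 6 6 7]
  -> period-2 cycle: step 9 state = step 7 state; never stabilizes
  -> state at step 30: (30-7) mod 2 = 1, same as step 8 -> [6 6 8 8 6]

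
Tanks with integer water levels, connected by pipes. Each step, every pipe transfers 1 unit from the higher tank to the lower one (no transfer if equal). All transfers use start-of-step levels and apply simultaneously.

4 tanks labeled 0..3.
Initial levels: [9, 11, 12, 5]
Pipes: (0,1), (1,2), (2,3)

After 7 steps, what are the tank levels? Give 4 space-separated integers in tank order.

Step 1: flows [1->0,2->1,2->3] -> levels [10 11 10 6]
Step 2: flows [1->0,1->2,2->3] -> levels [11 9 10 7]
Step 3: flows [0->1,2->1,2->3] -> levels [10 11 8 8]
Step 4: flows [1->0,1->2,2=3] -> levels [11 9 9 8]
Step 5: flows [0->1,1=2,2->3] -> levels [10 10 8 9]
Step 6: flows [0=1,1->2,3->2] -> levels [10 9 10 8]
Step 7: flows [0->1,2->1,2->3] -> levels [9 11 8 9]

Answer: 9 11 8 9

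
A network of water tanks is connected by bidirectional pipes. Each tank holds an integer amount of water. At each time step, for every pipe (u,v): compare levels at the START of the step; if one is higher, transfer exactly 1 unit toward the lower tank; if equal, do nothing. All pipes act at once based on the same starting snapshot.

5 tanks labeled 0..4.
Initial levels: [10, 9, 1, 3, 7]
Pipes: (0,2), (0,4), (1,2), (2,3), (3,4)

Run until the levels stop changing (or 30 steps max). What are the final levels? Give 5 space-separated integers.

Step 1: flows [0->2,0->4,1->2,3->2,4->3] -> levels [8 8 4 3 7]
Step 2: flows [0->2,0->4,1->2,2->3,4->3] -> levels [6 7 5 5 7]
Step 3: flows [0->2,4->0,1->2,2=3,4->3] -> levels [6 6 7 6 5]
Step 4: flows [2->0,0->4,2->1,2->3,3->4] -> levels [6 7 4 6 7]
Step 5: flows [0->2,4->0,1->2,3->2,4->3] -> levels [6 6 7 6 5]
  -> period-2 cycle: step 5 state = step 3 state; never stabilizes
  -> state at step 30: (30-3) mod 2 = 1, same as step 4 -> [6 7 4 6 7]

Answer: 6 7 4 6 7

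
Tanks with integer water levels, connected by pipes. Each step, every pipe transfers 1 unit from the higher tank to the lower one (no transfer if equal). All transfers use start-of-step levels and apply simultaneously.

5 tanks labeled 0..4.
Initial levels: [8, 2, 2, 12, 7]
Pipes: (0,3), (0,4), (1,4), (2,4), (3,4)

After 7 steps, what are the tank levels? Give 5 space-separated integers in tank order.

Step 1: flows [3->0,0->4,4->1,4->2,3->4] -> levels [8 3 3 10 7]
Step 2: flows [3->0,0->4,4->1,4->2,3->4] -> levels [8 4 4 8 7]
Step 3: flows [0=3,0->4,4->1,4->2,3->4] -> levels [7 5 5 7 7]
Step 4: flows [0=3,0=4,4->1,4->2,3=4] -> levels [7 6 6 7 5]
Step 5: flows [0=3,0->4,1->4,2->4,3->4] -> levels [6 5 5 6 9]
Step 6: flows [0=3,4->0,4->1,4->2,4->3] -> levels [7 6 6 7 5]
  -> period-2 cycle: step 6 state = step 4 state
  -> state at step 7: (7-4) mod 2 = 1, same as step 5 -> [6 5 5 6 9]

Answer: 6 5 5 6 9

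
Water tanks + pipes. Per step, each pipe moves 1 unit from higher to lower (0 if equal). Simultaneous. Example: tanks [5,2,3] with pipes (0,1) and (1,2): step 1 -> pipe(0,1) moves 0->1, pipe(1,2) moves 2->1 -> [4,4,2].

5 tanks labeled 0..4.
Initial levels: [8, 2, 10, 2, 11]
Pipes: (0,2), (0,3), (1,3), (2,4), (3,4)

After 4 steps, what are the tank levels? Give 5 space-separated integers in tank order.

Step 1: flows [2->0,0->3,1=3,4->2,4->3] -> levels [8 2 10 4 9]
Step 2: flows [2->0,0->3,3->1,2->4,4->3] -> levels [8 3 8 5 9]
Step 3: flows [0=2,0->3,3->1,4->2,4->3] -> levels [7 4 9 6 7]
Step 4: flows [2->0,0->3,3->1,2->4,4->3] -> levels [7 5 7 7 7]

Answer: 7 5 7 7 7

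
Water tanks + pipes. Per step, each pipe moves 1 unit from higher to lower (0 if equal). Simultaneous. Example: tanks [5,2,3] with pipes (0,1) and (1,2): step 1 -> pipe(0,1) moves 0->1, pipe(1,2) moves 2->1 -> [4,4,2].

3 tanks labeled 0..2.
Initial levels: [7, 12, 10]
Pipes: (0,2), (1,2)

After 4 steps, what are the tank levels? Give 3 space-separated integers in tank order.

Answer: 9 9 11

Derivation:
Step 1: flows [2->0,1->2] -> levels [8 11 10]
Step 2: flows [2->0,1->2] -> levels [9 10 10]
Step 3: flows [2->0,1=2] -> levels [10 10 9]
Step 4: flows [0->2,1->2] -> levels [9 9 11]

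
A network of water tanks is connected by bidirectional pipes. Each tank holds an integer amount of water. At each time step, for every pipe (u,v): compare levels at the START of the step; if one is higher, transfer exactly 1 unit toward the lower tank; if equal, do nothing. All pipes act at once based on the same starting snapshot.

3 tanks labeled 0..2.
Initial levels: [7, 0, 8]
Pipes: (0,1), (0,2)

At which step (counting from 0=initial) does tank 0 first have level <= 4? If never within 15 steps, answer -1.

Step 1: flows [0->1,2->0] -> levels [7 1 7]
Step 2: flows [0->1,0=2] -> levels [6 2 7]
Step 3: flows [0->1,2->0] -> levels [6 3 6]
Step 4: flows [0->1,0=2] -> levels [5 4 6]
Step 5: flows [0->1,2->0] -> levels [5 5 5]
Step 6: flows [0=1,0=2] -> levels [5 5 5]
  -> stable; tank 0 stays at 5 > 4
Tank 0 never reaches <=4 within 15 steps

Answer: -1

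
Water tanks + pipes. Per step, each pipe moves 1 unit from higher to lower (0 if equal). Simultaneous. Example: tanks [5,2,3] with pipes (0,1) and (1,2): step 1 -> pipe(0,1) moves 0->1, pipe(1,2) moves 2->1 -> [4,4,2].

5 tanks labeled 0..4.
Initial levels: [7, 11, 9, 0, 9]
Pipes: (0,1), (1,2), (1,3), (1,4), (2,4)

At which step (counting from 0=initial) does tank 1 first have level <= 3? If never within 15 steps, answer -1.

Answer: -1

Derivation:
Step 1: flows [1->0,1->2,1->3,1->4,2=4] -> levels [8 7 10 1 10]
Step 2: flows [0->1,2->1,1->3,4->1,2=4] -> levels [7 9 9 2 9]
Step 3: flows [1->0,1=2,1->3,1=4,2=4] -> levels [8 7 9 3 9]
Step 4: flows [0->1,2->1,1->3,4->1,2=4] -> levels [7 9 8 4 8]
Step 5: flows [1->0,1->2,1->3,1->4,2=4] -> levels [8 5 9 5 9]
Step 6: flows [0->1,2->1,1=3,4->1,2=4] -> levels [7 8 8 5 8]
Step 7: flows [1->0,1=2,1->3,1=4,2=4] -> levels [8 6 8 6 8]
Step 8: flows [0->1,2->1,1=3,4->1,2=4] -> levels [7 9 7 6 7]
Step 9: flows [1->0,1->2,1->3,1->4,2=4] -> levels [8 5 8 7 8]
Step 10: flows [0->1,2->1,3->1,4->1,2=4] -> levels [7 9 7 6 7]
  -> period-2 cycle (repeats step 8); tank 1 never drops to <=3
Tank 1 never reaches <=3 within 15 steps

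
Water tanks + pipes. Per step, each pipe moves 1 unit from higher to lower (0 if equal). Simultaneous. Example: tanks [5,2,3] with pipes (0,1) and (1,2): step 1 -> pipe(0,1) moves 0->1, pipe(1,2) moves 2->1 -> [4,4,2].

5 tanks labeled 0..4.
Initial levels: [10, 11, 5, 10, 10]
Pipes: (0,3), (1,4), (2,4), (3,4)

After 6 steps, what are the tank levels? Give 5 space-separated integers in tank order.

Answer: 9 10 9 11 7

Derivation:
Step 1: flows [0=3,1->4,4->2,3=4] -> levels [10 10 6 10 10]
Step 2: flows [0=3,1=4,4->2,3=4] -> levels [10 10 7 10 9]
Step 3: flows [0=3,1->4,4->2,3->4] -> levels [10 9 8 9 10]
Step 4: flows [0->3,4->1,4->2,4->3] -> levels [9 10 9 11 7]
Step 5: flows [3->0,1->4,2->4,3->4] -> levels [10 9 8 9 10]
  -> period-2 cycle: step 5 state = step 3 state
  -> state at step 6: (6-3) mod 2 = 1, same as step 4 -> [9 10 9 11 7]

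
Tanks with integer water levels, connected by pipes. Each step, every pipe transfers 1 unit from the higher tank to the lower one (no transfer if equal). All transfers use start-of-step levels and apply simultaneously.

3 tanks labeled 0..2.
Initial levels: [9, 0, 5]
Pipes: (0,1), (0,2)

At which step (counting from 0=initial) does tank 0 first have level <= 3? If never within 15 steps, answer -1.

Answer: -1

Derivation:
Step 1: flows [0->1,0->2] -> levels [7 1 6]
Step 2: flows [0->1,0->2] -> levels [5 2 7]
Step 3: flows [0->1,2->0] -> levels [5 3 6]
Step 4: flows [0->1,2->0] -> levels [5 4 5]
Step 5: flows [0->1,0=2] -> levels [4 5 5]
Step 6: flows [1->0,2->0] -> levels [6 4 4]
Step 7: flows [0->1,0->2] -> levels [4 5 5]
  -> period-2 cycle (repeats step 5); tank 0 never drops to <=3
Tank 0 never reaches <=3 within 15 steps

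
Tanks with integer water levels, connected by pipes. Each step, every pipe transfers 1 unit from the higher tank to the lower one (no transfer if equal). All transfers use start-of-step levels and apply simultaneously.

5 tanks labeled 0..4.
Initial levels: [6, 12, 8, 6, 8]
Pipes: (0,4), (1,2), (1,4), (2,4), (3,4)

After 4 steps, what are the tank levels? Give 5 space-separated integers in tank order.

Answer: 7 8 8 7 10

Derivation:
Step 1: flows [4->0,1->2,1->4,2=4,4->3] -> levels [7 10 9 7 7]
Step 2: flows [0=4,1->2,1->4,2->4,3=4] -> levels [7 8 9 7 9]
Step 3: flows [4->0,2->1,4->1,2=4,4->3] -> levels [8 10 8 8 6]
Step 4: flows [0->4,1->2,1->4,2->4,3->4] -> levels [7 8 8 7 10]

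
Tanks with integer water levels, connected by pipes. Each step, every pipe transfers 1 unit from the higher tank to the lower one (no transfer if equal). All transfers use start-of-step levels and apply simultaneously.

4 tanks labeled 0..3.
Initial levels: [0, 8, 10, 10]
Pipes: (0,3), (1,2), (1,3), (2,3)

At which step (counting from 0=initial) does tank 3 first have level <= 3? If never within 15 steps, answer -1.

Step 1: flows [3->0,2->1,3->1,2=3] -> levels [1 10 9 8]
Step 2: flows [3->0,1->2,1->3,2->3] -> levels [2 8 9 9]
Step 3: flows [3->0,2->1,3->1,2=3] -> levels [3 10 8 7]
Step 4: flows [3->0,1->2,1->3,2->3] -> levels [4 8 8 8]
Step 5: flows [3->0,1=2,1=3,2=3] -> levels [5 8 8 7]
Step 6: flows [3->0,1=2,1->3,2->3] -> levels [6 7 7 8]
Step 7: flows [3->0,1=2,3->1,3->2] -> levels [7 8 8 5]
Step 8: flows [0->3,1=2,1->3,2->3] -> levels [6 7 7 8]
  -> period-2 cycle (repeats step 6); tank 3 never drops to <=3
Tank 3 never reaches <=3 within 15 steps

Answer: -1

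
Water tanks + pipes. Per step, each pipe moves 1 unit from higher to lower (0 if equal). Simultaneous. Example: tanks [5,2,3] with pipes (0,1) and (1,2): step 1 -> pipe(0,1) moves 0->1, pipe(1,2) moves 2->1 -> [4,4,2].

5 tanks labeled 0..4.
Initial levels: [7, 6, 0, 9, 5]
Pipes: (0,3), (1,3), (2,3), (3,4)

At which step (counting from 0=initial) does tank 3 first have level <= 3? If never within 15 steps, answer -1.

Answer: -1

Derivation:
Step 1: flows [3->0,3->1,3->2,3->4] -> levels [8 7 1 5 6]
Step 2: flows [0->3,1->3,3->2,4->3] -> levels [7 6 2 7 5]
Step 3: flows [0=3,3->1,3->2,3->4] -> levels [7 7 3 4 6]
Step 4: flows [0->3,1->3,3->2,4->3] -> levels [6 6 4 6 5]
Step 5: flows [0=3,1=3,3->2,3->4] -> levels [6 6 5 4 6]
Step 6: flows [0->3,1->3,2->3,4->3] -> levels [5 5 4 8 5]
Step 7: flows [3->0,3->1,3->2,3->4] -> levels [6 6 5 4 6]
  -> period-2 cycle (repeats step 5); tank 3 never drops to <=3
Tank 3 never reaches <=3 within 15 steps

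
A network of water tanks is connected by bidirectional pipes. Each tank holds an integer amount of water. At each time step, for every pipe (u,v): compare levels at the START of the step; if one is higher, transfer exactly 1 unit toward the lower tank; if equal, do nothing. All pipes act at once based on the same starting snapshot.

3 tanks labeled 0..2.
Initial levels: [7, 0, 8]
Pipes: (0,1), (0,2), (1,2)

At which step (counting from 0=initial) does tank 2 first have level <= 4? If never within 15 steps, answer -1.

Answer: 3

Derivation:
Step 1: flows [0->1,2->0,2->1] -> levels [7 2 6]
Step 2: flows [0->1,0->2,2->1] -> levels [5 4 6]
Step 3: flows [0->1,2->0,2->1] -> levels [5 6 4]
Tank 2 first reaches <=4 at step 3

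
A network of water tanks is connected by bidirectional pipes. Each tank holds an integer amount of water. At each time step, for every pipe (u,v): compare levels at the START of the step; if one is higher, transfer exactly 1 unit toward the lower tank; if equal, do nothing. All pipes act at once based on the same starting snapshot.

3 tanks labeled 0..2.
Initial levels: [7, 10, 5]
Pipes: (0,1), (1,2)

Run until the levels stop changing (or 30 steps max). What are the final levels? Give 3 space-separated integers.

Step 1: flows [1->0,1->2] -> levels [8 8 6]
Step 2: flows [0=1,1->2] -> levels [8 7 7]
Step 3: flows [0->1,1=2] -> levels [7 8 7]
Step 4: flows [1->0,1->2] -> levels [8 6 8]
Step 5: flows [0->1,2->1] -> levels [7 8 7]
  -> period-2 cycle: step 5 state = step 3 state; never stabilizes
  -> state at step 30: (30-3) mod 2 = 1, same as step 4 -> [8 6 8]

Answer: 8 6 8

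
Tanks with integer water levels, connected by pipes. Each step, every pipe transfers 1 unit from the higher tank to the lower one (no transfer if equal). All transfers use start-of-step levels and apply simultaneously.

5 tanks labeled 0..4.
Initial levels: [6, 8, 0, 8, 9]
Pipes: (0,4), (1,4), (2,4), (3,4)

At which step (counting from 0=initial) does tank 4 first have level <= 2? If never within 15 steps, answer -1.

Step 1: flows [4->0,4->1,4->2,4->3] -> levels [7 9 1 9 5]
Step 2: flows [0->4,1->4,4->2,3->4] -> levels [6 8 2 8 7]
Step 3: flows [4->0,1->4,4->2,3->4] -> levels [7 7 3 7 7]
Step 4: flows [0=4,1=4,4->2,3=4] -> levels [7 7 4 7 6]
Step 5: flows [0->4,1->4,4->2,3->4] -> levels [6 6 5 6 8]
Step 6: flows [4->0,4->1,4->2,4->3] -> levels [7 7 6 7 4]
Step 7: flows [0->4,1->4,2->4,3->4] -> levels [6 6 5 6 8]
  -> period-2 cycle (repeats step 5); tank 4 never drops to <=2
Tank 4 never reaches <=2 within 15 steps

Answer: -1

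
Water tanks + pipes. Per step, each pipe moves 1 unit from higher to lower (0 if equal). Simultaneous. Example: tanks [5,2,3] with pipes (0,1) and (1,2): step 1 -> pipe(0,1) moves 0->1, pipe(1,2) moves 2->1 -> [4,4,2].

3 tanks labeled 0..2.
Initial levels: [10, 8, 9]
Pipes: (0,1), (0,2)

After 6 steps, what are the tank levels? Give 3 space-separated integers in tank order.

Answer: 10 8 9

Derivation:
Step 1: flows [0->1,0->2] -> levels [8 9 10]
Step 2: flows [1->0,2->0] -> levels [10 8 9]
  -> period-2 cycle: step 2 state = step 0 state
  -> state at step 6: (6-0) mod 2 = 0, same as step 0 -> [10 8 9]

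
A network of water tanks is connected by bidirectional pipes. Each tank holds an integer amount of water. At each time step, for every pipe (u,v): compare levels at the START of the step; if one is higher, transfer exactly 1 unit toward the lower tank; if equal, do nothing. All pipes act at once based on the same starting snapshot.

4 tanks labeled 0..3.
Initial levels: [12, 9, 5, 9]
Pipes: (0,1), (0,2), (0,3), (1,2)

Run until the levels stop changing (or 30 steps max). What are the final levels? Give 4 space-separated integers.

Answer: 10 8 9 8

Derivation:
Step 1: flows [0->1,0->2,0->3,1->2] -> levels [9 9 7 10]
Step 2: flows [0=1,0->2,3->0,1->2] -> levels [9 8 9 9]
Step 3: flows [0->1,0=2,0=3,2->1] -> levels [8 10 8 9]
Step 4: flows [1->0,0=2,3->0,1->2] -> levels [10 8 9 8]
Step 5: flows [0->1,0->2,0->3,2->1] -> levels [7 10 9 9]
Step 6: flows [1->0,2->0,3->0,1->2] -> levels [10 8 9 8]
  -> period-2 cycle: step 6 state = step 4 state; never stabilizes
  -> state at step 30: (30-4) mod 2 = 0, same as step 4 -> [10 8 9 8]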